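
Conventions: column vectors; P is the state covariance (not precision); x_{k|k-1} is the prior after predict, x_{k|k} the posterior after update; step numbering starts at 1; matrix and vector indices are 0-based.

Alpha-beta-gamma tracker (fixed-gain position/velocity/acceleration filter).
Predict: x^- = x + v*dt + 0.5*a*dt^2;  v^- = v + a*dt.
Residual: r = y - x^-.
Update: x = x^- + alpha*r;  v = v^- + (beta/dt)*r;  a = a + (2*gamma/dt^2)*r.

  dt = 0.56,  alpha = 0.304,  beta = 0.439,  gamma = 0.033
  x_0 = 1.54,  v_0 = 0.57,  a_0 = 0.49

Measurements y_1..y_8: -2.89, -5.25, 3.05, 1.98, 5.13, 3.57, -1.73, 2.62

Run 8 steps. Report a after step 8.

step 1: x_pred=1.9360  r=-4.8260  x^+=0.4689  v^+=-2.9389  a^+=-0.5257
step 2: x_pred=-1.2593  r=-3.9907  x^+=-2.4725  v^+=-6.3617  a^+=-1.3656
step 3: x_pred=-6.2491  r=9.2991  x^+=-3.4222  v^+=0.1634  a^+=0.5915
step 4: x_pred=-3.2379  r=5.2179  x^+=-1.6517  v^+=4.5852  a^+=1.6897
step 5: x_pred=1.1810  r=3.9490  x^+=2.3815  v^+=8.6271  a^+=2.5208
step 6: x_pred=7.6079  r=-4.0379  x^+=6.3804  v^+=6.8733  a^+=1.6710
step 7: x_pred=10.4915  r=-12.2215  x^+=6.7761  v^+=-1.7717  a^+=-0.9012
step 8: x_pred=5.6427  r=-3.0227  x^+=4.7238  v^+=-4.6459  a^+=-1.5373

a_post = -1.5373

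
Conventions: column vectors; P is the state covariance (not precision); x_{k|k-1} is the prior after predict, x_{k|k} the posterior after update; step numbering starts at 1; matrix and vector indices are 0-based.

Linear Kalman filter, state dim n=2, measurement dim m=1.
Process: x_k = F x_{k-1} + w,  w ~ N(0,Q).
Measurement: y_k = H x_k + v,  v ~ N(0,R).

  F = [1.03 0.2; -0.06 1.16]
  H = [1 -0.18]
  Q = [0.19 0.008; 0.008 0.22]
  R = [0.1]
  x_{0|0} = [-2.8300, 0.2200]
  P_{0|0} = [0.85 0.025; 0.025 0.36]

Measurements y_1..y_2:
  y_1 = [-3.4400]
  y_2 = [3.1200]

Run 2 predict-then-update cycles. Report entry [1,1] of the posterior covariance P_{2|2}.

P_post[1,1] = 1.1225

step 1: x^-=[-2.8709, 0.4250]  P^-=[1.1165 0.0686; 0.0686 0.7040]  S=[1.2146]  K=[0.9090; -0.0479]  nu=[-0.4926]  x^+=[-3.3187, 0.4486]  P^+=[0.1128 0.1214; 0.1214 0.7012]
step 2: x^-=[-3.3285, 0.7195]  P^-=[0.3877 0.3073; 0.3073 1.1471]  S=[0.4142]  K=[0.8024; 0.2435]  nu=[6.5780]  x^+=[1.9498, 2.3213]  P^+=[0.1210 0.2264; 0.2264 1.1225]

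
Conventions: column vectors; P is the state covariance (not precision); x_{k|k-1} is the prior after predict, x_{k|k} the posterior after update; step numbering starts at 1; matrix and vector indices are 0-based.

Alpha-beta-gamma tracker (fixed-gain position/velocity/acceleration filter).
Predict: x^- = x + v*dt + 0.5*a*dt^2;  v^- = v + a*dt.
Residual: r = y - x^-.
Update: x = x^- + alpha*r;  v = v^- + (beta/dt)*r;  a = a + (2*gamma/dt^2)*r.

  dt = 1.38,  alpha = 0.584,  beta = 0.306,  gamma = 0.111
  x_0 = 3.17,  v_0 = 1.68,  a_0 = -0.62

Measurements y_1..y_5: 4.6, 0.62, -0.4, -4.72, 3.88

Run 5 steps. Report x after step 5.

x_post = -2.7499

step 1: x_pred=4.8980  r=-0.2980  x^+=4.7240  v^+=0.7583  a^+=-0.6547
step 2: x_pred=5.1470  r=-4.5270  x^+=2.5032  v^+=-1.1490  a^+=-1.1825
step 3: x_pred=-0.2084  r=-0.1916  x^+=-0.3203  v^+=-2.8233  a^+=-1.2048
step 4: x_pred=-5.3637  r=0.6437  x^+=-4.9878  v^+=-4.3432  a^+=-1.1298
step 5: x_pred=-12.0572  r=15.9372  x^+=-2.7499  v^+=-2.3684  a^+=0.7281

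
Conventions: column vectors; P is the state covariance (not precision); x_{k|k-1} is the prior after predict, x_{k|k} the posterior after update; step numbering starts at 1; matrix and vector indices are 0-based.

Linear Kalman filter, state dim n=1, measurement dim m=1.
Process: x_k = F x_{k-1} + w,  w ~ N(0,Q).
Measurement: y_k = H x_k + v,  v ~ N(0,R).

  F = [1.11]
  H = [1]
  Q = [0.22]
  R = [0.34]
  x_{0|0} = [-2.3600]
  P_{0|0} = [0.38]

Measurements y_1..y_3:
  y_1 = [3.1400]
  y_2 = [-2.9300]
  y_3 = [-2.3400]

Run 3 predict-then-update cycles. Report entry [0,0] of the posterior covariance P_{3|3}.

P_post[0,0] = 0.1972

step 1: x^-=[-2.6196]  P^-=[0.6882]  S=[1.0282]  K=[0.6693]  nu=[5.7596]  x^+=[1.2354]  P^+=[0.2276]
step 2: x^-=[1.3713]  P^-=[0.5004]  S=[0.8404]  K=[0.5954]  nu=[-4.3013]  x^+=[-1.1898]  P^+=[0.2024]
step 3: x^-=[-1.3207]  P^-=[0.4694]  S=[0.8094]  K=[0.5800]  nu=[-1.0193]  x^+=[-1.9118]  P^+=[0.1972]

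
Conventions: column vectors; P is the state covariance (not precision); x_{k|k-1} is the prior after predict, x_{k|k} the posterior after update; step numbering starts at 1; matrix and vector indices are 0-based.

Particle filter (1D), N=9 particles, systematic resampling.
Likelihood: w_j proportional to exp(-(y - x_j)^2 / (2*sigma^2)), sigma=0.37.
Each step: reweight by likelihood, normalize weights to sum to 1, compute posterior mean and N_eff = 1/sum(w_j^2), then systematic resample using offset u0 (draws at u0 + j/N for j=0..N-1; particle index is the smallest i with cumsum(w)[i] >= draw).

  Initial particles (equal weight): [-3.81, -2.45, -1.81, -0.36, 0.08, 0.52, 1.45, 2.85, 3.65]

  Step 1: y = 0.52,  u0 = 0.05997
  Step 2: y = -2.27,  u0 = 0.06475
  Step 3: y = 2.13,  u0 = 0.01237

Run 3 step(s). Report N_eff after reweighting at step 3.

step 1: w=[0.0000, 0.0000, 0.0000, 0.0371, 0.3092, 0.6271, 0.0266, 0.0000, 0.0000]  mean=0.3761  Neff=2.0369  idx=[4, 4, 4, 5, 5, 5, 5, 5, 5]
step 2: w=[0.3332, 0.3332, 0.3332, 0.0001, 0.0001, 0.0001, 0.0001, 0.0001, 0.0001]  mean=0.0802  Neff=3.0031  idx=[0, 0, 0, 1, 1, 1, 2, 2, 2]
step 3: w=[0.1111, 0.1111, 0.1111, 0.1111, 0.1111, 0.1111, 0.1111, 0.1111, 0.1111]  mean=0.0800  Neff=9.0000  idx=[0, 1, 2, 3, 4, 5, 6, 7, 8]

N_eff = 9.0000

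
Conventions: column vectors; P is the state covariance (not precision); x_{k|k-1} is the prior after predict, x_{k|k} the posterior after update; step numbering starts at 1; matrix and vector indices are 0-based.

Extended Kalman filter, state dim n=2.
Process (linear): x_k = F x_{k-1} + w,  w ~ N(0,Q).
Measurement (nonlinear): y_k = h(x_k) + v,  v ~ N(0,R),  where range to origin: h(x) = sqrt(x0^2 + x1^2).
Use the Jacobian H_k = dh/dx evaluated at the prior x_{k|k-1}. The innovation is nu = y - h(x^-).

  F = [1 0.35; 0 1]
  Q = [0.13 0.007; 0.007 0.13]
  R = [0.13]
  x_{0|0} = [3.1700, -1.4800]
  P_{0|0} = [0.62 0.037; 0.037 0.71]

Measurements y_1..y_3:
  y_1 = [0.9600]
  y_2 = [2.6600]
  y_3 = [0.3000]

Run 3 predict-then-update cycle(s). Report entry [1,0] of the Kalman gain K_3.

K[1,0] = -0.6167

step 1: x^-=[2.6520, -1.4800]  P^-=[0.8629 0.2925; 0.2925 0.8400]  H_jac=[0.8732 -0.4873]  S=[0.7385]  K=[0.8273; -0.2084]  nu=[-2.0770]  x^+=[0.9337, -1.0471]  P^+=[0.3575 0.4198; 0.4198 0.8079]
step 2: x^-=[0.5673, -1.0471]  P^-=[0.8803 0.7096; 0.7096 0.9379]  H_jac=[0.4763 -0.8793]  S=[0.4604]  K=[-0.4444; -1.0569]  nu=[1.4691]  x^+=[-0.0856, -2.5999]  P^+=[0.7894 0.4934; 0.4934 0.4236]
step 3: x^-=[-0.9955, -2.5999]  P^-=[1.3166 0.6486; 0.6486 0.5536]  H_jac=[-0.3576 -0.9339]  S=[1.2143]  K=[-0.8865; -0.6167]  nu=[-2.4839]  x^+=[1.2066, -1.0680]  P^+=[0.3623 -0.0153; -0.0153 0.0917]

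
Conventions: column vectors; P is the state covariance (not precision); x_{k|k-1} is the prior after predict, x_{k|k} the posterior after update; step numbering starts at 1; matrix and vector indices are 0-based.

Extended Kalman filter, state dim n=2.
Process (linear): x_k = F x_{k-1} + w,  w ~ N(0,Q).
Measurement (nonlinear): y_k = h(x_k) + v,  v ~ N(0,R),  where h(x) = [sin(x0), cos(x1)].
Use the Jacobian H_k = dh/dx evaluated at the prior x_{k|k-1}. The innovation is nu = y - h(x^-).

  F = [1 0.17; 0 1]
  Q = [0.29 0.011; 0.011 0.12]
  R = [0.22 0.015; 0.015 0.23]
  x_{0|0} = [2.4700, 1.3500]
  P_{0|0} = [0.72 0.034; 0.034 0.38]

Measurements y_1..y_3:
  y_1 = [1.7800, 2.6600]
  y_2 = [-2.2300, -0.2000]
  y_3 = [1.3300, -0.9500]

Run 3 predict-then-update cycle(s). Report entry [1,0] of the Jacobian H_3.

step 1: x^-=[2.6995, 1.3500]  P^-=[1.0325 0.1096; 0.1096 0.5000]  H_jac=[-0.9039 0.0000; 0.0000 -0.9757]  S=[1.0635 0.1117; 0.1117 0.7060]  K=[-0.8762 -0.0129; -0.0209 -0.6877]  nu=[1.3522, 2.4410]  x^+=[1.4833, -0.3570]  P^+=[0.2135 0.0165; 0.0165 0.1624]
step 2: x^-=[1.4226, -0.3570]  P^-=[0.5138 0.0551; 0.0551 0.2824]  H_jac=[0.1476 0.0000; 0.0000 0.3494]  S=[0.2312 0.0178; 0.0178 0.2645]  K=[0.3242 0.0510; 0.0064 0.3727]  nu=[-3.2190, -1.1370]  x^+=[0.3212, -0.8014]  P^+=[0.4882 0.0475; 0.0475 0.2456]
step 3: x^-=[0.1849, -0.8014]  P^-=[0.8014 0.1002; 0.1002 0.3656]  H_jac=[0.9830 0.0000; 0.0000 0.7184]  S=[0.9943 0.0858; 0.0858 0.4187]  K=[0.7914 0.0098; 0.0458 0.6179]  nu=[1.1461, -1.6457]  x^+=[1.0758, -1.7659]  P^+=[0.1773 0.0197; 0.0197 0.1988]

H_jac[1,0] = 0.0000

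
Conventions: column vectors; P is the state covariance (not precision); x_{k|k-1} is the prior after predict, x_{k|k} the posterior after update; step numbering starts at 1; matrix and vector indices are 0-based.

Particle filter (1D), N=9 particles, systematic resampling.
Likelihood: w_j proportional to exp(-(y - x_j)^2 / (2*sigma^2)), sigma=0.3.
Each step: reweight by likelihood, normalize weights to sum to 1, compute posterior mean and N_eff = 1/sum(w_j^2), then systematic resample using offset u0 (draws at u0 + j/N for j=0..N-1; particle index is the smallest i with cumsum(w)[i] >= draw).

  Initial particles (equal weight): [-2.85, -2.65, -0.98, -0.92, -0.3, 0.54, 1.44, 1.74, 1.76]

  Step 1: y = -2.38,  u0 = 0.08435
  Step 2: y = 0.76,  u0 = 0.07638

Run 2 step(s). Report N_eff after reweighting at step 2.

step 1: w=[0.3053, 0.6947, 0.0000, 0.0000, 0.0000, 0.0000, 0.0000, 0.0000, 0.0000]  mean=-2.7110  Neff=1.7367  idx=[0, 0, 1, 1, 1, 1, 1, 1, 1]
step 2: w=[0.0001, 0.0001, 0.1428, 0.1428, 0.1428, 0.1428, 0.1428, 0.1428, 0.1428]  mean=-2.6500  Neff=7.0016  idx=[2, 3, 4, 4, 5, 6, 7, 7, 8]

N_eff = 7.0016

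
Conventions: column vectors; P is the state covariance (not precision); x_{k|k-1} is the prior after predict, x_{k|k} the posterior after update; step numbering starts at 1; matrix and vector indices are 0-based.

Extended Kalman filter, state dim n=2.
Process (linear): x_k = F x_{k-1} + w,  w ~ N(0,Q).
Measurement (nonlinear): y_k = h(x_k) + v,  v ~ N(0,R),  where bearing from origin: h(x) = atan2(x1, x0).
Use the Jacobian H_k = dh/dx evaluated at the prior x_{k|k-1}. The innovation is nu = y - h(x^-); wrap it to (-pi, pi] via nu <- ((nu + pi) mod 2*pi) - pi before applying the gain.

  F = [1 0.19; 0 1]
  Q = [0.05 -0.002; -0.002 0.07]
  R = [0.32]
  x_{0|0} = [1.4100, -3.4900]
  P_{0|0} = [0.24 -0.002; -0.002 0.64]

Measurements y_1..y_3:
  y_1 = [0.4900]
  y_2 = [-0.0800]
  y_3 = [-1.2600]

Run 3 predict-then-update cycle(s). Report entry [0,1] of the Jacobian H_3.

step 1: x^-=[0.7469, -3.4900]  P^-=[0.3123 0.1176; 0.1176 0.7100]  H_jac=[0.2740 0.0586]  S=[0.3497]  K=[0.2645; 0.2112]  nu=[1.8500]  x^+=[1.2361, -3.0993]  P^+=[0.2879 0.0981; 0.0981 0.6944]
step 2: x^-=[0.6473, -3.0993]  P^-=[0.4002 0.2280; 0.2280 0.7644]  H_jac=[0.3092 0.0646]  S=[0.3705]  K=[0.3737; 0.3234]  nu=[1.2849]  x^+=[1.1274, -2.6837]  P^+=[0.3485 0.1832; 0.1832 0.7256]
step 3: x^-=[0.6175, -2.6837]  P^-=[0.4943 0.3191; 0.3191 0.7956]  H_jac=[0.3539 0.0814]  S=[0.4056]  K=[0.4954; 0.4382]  nu=[0.0846]  x^+=[0.6594, -2.6466]  P^+=[0.3948 0.2311; 0.2311 0.7178]

H_jac[0,1] = 0.0814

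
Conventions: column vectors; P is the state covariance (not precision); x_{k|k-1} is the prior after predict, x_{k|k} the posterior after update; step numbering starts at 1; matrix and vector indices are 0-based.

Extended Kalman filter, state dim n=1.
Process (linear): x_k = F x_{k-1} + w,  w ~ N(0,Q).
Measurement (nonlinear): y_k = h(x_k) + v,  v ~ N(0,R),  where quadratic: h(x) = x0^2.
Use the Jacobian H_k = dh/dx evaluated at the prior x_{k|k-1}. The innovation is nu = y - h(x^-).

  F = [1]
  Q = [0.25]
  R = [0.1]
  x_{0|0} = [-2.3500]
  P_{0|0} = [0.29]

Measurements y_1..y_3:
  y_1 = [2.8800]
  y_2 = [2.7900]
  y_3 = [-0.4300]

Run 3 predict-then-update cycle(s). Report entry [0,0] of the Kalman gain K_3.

K[0,0] = -0.2880

step 1: x^-=[-2.3500]  P^-=[0.5400]  H_jac=[-4.7000]  S=[12.0286]  K=[-0.2110]  nu=[-2.6425]  x^+=[-1.7924]  P^+=[0.0045]
step 2: x^-=[-1.7924]  P^-=[0.2545]  H_jac=[-3.5849]  S=[3.3705]  K=[-0.2707]  nu=[-0.4228]  x^+=[-1.6780]  P^+=[0.0076]
step 3: x^-=[-1.6780]  P^-=[0.2576]  H_jac=[-3.3560]  S=[3.0007]  K=[-0.2880]  nu=[-3.2456]  x^+=[-0.7431]  P^+=[0.0086]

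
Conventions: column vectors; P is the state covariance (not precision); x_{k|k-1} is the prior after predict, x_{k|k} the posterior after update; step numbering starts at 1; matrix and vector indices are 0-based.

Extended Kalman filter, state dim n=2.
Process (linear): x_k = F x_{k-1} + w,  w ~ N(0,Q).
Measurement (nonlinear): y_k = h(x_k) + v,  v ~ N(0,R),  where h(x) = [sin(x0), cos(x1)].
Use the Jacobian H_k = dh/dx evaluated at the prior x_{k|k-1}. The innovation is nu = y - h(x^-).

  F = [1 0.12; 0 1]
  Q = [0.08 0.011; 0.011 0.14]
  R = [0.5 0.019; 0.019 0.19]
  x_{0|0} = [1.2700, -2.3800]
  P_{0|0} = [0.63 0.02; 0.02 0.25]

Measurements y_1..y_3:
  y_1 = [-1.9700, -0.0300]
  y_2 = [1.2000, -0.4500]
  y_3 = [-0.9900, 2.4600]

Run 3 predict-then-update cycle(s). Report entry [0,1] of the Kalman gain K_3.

step 1: x^-=[0.9844, -2.3800]  P^-=[0.7184 0.0610; 0.0610 0.3900]  H_jac=[0.5534 0.0000; 0.0000 0.6901]  S=[0.7200 0.0423; 0.0423 0.3757]  K=[0.5492 0.0502; 0.0048 0.7158]  nu=[-2.8029, 0.6937]  x^+=[-0.5201, -1.8970]  P^+=[0.4980 0.0289; 0.0289 0.1972]
step 2: x^-=[-0.7478, -1.8970]  P^-=[0.5877 0.0636; 0.0636 0.3372]  H_jac=[0.7332 0.0000; 0.0000 0.9473]  S=[0.8160 0.0632; 0.0632 0.4926]  K=[0.5239 0.0551; 0.0070 0.6476]  nu=[1.8800, -0.1295]  x^+=[0.2300, -1.9677]  P^+=[0.3587 0.0216; 0.0216 0.1300]
step 3: x^-=[-0.0062, -1.9677]  P^-=[0.4457 0.0482; 0.0482 0.2700]  H_jac=[1.0000 0.0000; 0.0000 0.9223]  S=[0.9457 0.0634; 0.0634 0.4197]  K=[0.4690 0.0350; 0.0113 0.5917]  nu=[-0.9838, 2.8466]  x^+=[-0.3680, -0.2945]  P^+=[0.2351 0.0169; 0.0169 0.1221]

K[0,1] = 0.0350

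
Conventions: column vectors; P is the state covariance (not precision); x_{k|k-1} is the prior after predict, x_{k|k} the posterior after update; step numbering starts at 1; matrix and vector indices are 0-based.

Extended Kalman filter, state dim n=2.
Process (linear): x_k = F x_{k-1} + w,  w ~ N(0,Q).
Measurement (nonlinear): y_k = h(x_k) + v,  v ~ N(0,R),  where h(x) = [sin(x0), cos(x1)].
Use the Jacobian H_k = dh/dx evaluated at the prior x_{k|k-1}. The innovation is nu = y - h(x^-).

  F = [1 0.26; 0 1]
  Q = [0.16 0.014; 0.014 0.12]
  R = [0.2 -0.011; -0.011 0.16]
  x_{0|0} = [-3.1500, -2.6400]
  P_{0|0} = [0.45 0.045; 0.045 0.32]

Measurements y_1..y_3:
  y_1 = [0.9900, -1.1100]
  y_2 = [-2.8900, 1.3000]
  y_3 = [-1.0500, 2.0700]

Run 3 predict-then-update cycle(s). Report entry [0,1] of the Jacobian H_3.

H_jac[0,1] = 0.0000

step 1: x^-=[-3.8364, -2.6400]  P^-=[0.6550 0.1422; 0.1422 0.4400]  H_jac=[-0.7682 0.0000; 0.0000 0.4808]  S=[0.5865 -0.0635; -0.0635 0.2617]  K=[-0.8520 0.0545; -0.1014 0.7837]  nu=[0.3498, -0.2332]  x^+=[-4.1471, -2.8582]  P^+=[0.2226 0.0376; 0.0376 0.2631]
step 2: x^-=[-4.8902, -2.8582]  P^-=[0.4199 0.1200; 0.1200 0.3831]  H_jac=[0.1769 0.0000; 0.0000 0.2796]  S=[0.2131 -0.0051; -0.0051 0.1900]  K=[0.3530 0.1861; 0.1131 0.5670]  nu=[-3.8742, 2.2601]  x^+=[-5.8371, -2.0149]  P^+=[0.3875 0.0926; 0.0926 0.3200]
step 3: x^-=[-6.3610, -2.0149]  P^-=[0.6173 0.1898; 0.1898 0.4400]  H_jac=[0.9970 0.0000; 0.0000 0.9030]  S=[0.8135 0.1599; 0.1599 0.5188]  K=[0.7361 0.1035; 0.0874 0.7389]  nu=[-0.9723, 2.4997]  x^+=[-6.8179, -0.2528]  P^+=[0.1465 0.0094; 0.0094 0.1299]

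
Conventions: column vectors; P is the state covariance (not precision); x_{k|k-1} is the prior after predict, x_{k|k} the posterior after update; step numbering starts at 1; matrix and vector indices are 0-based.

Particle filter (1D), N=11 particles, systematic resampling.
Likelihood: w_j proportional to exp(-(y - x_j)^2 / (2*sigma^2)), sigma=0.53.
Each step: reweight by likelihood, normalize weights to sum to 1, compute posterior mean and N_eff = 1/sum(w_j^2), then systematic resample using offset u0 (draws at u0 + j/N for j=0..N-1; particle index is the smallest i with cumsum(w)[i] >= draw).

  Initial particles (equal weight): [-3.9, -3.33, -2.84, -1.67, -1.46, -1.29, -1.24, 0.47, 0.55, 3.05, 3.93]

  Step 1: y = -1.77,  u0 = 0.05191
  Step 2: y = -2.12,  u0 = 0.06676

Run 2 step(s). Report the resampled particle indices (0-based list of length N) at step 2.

resampled_idx = [0, 1, 1, 2, 3, 3, 4, 5, 7, 8, 10]

step 1: w=[0.0001, 0.0041, 0.0402, 0.3033, 0.2602, 0.2049, 0.1872, 0.0000, 0.0000, 0.0000, 0.0000]  mean=-1.5109  Neff=4.1958  idx=[3, 3, 3, 3, 4, 4, 4, 5, 5, 6, 6]
step 2: w=[0.1325, 0.1325, 0.1325, 0.1325, 0.0875, 0.0875, 0.0875, 0.0558, 0.0558, 0.0479, 0.0479]  mean=-1.5313  Neff=9.6111  idx=[0, 1, 1, 2, 3, 3, 4, 5, 7, 8, 10]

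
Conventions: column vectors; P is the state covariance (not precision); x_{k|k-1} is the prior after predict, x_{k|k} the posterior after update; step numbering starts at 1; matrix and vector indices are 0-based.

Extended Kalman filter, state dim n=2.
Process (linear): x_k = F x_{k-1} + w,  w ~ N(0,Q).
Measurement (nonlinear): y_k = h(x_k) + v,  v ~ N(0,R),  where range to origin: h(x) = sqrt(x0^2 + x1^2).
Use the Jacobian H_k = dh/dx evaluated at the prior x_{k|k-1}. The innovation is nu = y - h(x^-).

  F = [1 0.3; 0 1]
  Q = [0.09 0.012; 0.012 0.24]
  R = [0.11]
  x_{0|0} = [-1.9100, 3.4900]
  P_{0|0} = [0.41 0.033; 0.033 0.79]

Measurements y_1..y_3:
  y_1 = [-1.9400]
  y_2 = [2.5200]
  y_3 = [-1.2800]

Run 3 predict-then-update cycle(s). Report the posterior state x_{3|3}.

step 1: x^-=[-0.8630, 3.4900]  P^-=[0.5909 0.2820; 0.2820 1.0300]  H_jac=[-0.2400 0.9708]  S=[0.9833]  K=[0.1342; 0.9481]  nu=[-5.5351]  x^+=[-1.6056, -1.7576]  P^+=[0.5732 0.1569; 0.1569 0.1462]
step 2: x^-=[-2.1328, -1.7576]  P^-=[0.7705 0.2128; 0.2128 0.3862]  H_jac=[-0.7717 -0.6359]  S=[0.9340]  K=[-0.7816; -0.4388]  nu=[-0.2437]  x^+=[-1.9424, -1.6506]  P^+=[0.2000 -0.1075; -0.1075 0.2064]
step 3: x^-=[-2.4376, -1.6506]  P^-=[0.2441 -0.0336; -0.0336 0.4464]  H_jac=[-0.8280 -0.5607]  S=[0.3865]  K=[-0.4742; -0.5756]  nu=[-4.2239]  x^+=[-0.4348, 0.7807]  P^+=[0.1572 -0.1391; -0.1391 0.3183]

x_post = [-0.4348, 0.7807]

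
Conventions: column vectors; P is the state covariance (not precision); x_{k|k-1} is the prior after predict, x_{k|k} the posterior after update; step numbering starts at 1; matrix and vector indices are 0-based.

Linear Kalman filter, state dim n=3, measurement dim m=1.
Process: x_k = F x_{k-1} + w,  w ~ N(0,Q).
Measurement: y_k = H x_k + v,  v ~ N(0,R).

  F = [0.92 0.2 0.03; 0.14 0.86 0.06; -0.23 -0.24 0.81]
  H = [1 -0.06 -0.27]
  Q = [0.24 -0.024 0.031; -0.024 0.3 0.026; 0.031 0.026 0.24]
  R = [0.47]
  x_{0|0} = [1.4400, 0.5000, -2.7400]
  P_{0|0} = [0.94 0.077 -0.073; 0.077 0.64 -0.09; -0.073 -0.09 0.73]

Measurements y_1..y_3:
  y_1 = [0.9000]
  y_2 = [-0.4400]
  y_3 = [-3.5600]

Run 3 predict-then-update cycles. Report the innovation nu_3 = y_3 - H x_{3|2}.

step 1: x^-=[1.3426, 0.4672, -2.6706]  P^-=[1.0851 0.2638 -0.2693; 0.2638 0.8024 -0.1874; -0.2693 -0.1874 0.8762]  S=[1.7295]  K=[0.6603; 0.1539; -0.2860]  nu=[-1.1356]  x^+=[0.5928, 0.2924, -2.3458]  P^+=[0.3311 0.0880 0.0573; 0.0880 0.7614 -0.1112; 0.0573 -0.1112 0.7348]
step 2: x^-=[0.5334, 0.1937, -2.1066]  P^-=[0.5856 0.2222 -0.0561; 0.2222 0.8830 -0.1966; -0.0561 -0.1966 0.8151]  S=[1.1154]  K=[0.5266; 0.1993; -0.2370]  nu=[-1.5306]  x^+=[-0.2726, -0.1114, -1.7438]  P^+=[0.2762 0.1051 0.0831; 0.1051 0.8386 -0.1439; 0.0831 -0.1439 0.7524]
step 3: x^-=[-0.3254, -0.2386, -1.3231]  P^-=[0.5496 0.2428 -0.0384; 0.2428 0.9402 -0.2337; -0.0384 -0.2337 0.8332]  S=[1.0677]  K=[0.5108; 0.2337; -0.2335]  nu=[-3.6062]  x^+=[-2.1674, -1.0812, -0.4809]  P^+=[0.2710 0.1154 0.0890; 0.1154 0.8820 -0.1754; 0.0890 -0.1754 0.7750]

innov = [-3.6062]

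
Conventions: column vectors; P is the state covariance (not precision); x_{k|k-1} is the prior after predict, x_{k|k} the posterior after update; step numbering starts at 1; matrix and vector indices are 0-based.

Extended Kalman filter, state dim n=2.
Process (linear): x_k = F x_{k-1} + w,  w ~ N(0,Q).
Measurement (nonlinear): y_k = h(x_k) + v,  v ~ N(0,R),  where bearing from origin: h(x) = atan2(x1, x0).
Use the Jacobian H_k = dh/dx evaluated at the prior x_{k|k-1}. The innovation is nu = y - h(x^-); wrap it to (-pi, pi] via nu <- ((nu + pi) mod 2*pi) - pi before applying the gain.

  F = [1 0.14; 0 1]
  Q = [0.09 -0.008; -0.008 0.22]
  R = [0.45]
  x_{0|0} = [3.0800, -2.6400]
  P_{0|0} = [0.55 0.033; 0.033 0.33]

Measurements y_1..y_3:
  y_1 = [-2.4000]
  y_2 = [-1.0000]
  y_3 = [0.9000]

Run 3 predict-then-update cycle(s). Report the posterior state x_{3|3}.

step 1: x^-=[2.7104, -2.6400]  P^-=[0.6557 0.0712; 0.0712 0.5500]  H_jac=[0.1844 0.1893]  S=[0.4970]  K=[0.2704; 0.2359]  nu=[-1.6278]  x^+=[2.2702, -3.0241]  P^+=[0.6194 0.0395; 0.0395 0.5223]
step 2: x^-=[1.8468, -3.0241]  P^-=[0.7307 0.1046; 0.1046 0.7423]  H_jac=[0.2409 0.1471]  S=[0.5159]  K=[0.3710; 0.2605]  nu=[0.0225]  x^+=[1.8552, -3.0182]  P^+=[0.6597 0.0548; 0.0548 0.7073]
step 3: x^-=[1.4327, -3.0182]  P^-=[0.7789 0.1458; 0.1458 0.9273]  H_jac=[0.2704 0.1284]  S=[0.5323]  K=[0.4308; 0.2976]  nu=[2.0276]  x^+=[2.3061, -2.4147]  P^+=[0.6801 0.0775; 0.0775 0.8802]

x_post = [2.3061, -2.4147]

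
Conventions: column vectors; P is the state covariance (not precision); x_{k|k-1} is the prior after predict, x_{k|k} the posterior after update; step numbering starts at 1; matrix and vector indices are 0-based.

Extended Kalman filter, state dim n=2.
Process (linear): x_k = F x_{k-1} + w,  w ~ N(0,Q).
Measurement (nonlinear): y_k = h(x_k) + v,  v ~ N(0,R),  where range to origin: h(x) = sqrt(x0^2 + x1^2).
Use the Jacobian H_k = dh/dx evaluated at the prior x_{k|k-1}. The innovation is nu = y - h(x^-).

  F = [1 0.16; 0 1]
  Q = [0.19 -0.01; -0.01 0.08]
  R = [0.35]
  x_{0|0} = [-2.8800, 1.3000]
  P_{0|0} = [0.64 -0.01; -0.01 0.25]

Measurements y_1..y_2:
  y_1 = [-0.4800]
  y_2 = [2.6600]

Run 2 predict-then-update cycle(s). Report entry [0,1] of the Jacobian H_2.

step 1: x^-=[-2.6720, 1.3000]  P^-=[0.8332 0.0200; 0.0200 0.3300]  H_jac=[-0.8992 0.4375]  S=[1.0712]  K=[-0.6913; 0.1180]  nu=[-3.4515]  x^+=[-0.2860, 0.8927]  P^+=[0.3213 0.1074; 0.1074 0.3151]
step 2: x^-=[-0.1432, 0.8927]  P^-=[0.5537 0.1478; 0.1478 0.3951]  H_jac=[-0.1584 0.9874]  S=[0.7028]  K=[0.0829; 0.5217]  nu=[1.7558]  x^+=[0.0023, 1.8088]  P^+=[0.5489 0.1174; 0.1174 0.2038]

H_jac[0,1] = 0.9874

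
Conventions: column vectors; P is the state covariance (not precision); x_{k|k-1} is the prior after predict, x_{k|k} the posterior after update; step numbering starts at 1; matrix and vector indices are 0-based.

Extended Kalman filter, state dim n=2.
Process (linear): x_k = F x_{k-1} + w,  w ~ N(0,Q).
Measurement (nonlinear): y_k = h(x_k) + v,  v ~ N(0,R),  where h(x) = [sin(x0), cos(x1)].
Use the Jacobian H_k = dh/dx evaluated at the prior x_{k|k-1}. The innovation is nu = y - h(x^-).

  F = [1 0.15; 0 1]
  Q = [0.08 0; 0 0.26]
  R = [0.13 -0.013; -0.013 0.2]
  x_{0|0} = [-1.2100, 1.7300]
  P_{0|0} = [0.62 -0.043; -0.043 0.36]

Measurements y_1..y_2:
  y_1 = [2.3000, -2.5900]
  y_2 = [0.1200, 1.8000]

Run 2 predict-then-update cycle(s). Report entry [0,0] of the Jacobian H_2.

H_jac[0,0] = -0.9892

step 1: x^-=[-0.9505, 1.7300]  P^-=[0.6952 0.0110; 0.0110 0.6200]  H_jac=[0.5813 0.0000; 0.0000 -0.9874]  S=[0.3649 -0.0193; -0.0193 0.8044]  K=[1.1081 0.0131; -0.0228 -0.7615]  nu=[3.1137, -2.4315]  x^+=[2.4681, 3.5107]  P^+=[0.2475 0.0119; 0.0119 0.1540]
step 2: x^-=[2.9947, 3.5107]  P^-=[0.3346 0.0350; 0.0350 0.4140]  H_jac=[-0.9892 0.0000; 0.0000 0.3608]  S=[0.4574 -0.0255; -0.0255 0.2539]  K=[-0.7249 -0.0230; -0.0432 0.5839]  nu=[-0.0264, 2.7326]  x^+=[2.9509, 5.1076]  P^+=[0.0950 0.0134; 0.0134 0.3252]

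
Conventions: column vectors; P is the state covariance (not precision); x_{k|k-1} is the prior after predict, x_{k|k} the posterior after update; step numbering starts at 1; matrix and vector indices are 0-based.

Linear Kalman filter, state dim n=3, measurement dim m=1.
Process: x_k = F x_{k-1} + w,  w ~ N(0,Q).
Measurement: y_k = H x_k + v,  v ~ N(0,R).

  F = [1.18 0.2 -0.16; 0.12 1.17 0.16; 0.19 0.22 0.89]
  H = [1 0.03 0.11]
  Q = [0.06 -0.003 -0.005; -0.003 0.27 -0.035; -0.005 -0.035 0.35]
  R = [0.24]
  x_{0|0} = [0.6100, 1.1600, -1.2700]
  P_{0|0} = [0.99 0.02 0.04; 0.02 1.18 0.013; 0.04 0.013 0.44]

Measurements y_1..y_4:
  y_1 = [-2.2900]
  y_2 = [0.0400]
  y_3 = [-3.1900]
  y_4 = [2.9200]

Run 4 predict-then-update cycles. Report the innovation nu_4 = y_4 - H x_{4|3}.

step 1: x^-=[1.1550, 1.2272, -0.7592]  P^-=[1.4904 0.4349 0.2548; 0.4349 1.9228 0.3784; 0.2548 0.3784 0.8117]  S=[1.8266]  K=[0.8384; 0.2925; 0.1946]  nu=[-3.3983]  x^+=[-1.6942, 0.2334, -1.4205]  P^+=[0.2064 -0.0130 -0.0432; -0.0130 1.7666 0.2745; -0.0432 0.2745 0.7425]
step 2: x^-=[-1.7253, -0.1576, -1.5348]  P^-=[0.4296 0.3524 0.0045; 0.3524 2.8077 0.8165; 0.0045 0.8165 1.1229]  S=[0.7133]  K=[0.6179; 0.7381; 0.2139]  nu=[1.9388]  x^+=[-0.5274, 1.2735, -1.1202]  P^+=[0.1573 0.0271 -0.0897; 0.0271 2.4192 0.7039; -0.0897 0.7039 1.0902]
step 3: x^-=[-0.1884, 1.2474, -0.8170]  P^-=[0.4054 0.4711 -0.0014; 0.4711 3.8795 1.4987; -0.0014 1.4987 1.5839]  S=[0.7059]  K=[0.5941; 1.0658; 0.3085]  nu=[-2.9492]  x^+=[-1.9405, -1.8959, -1.7268]  P^+=[0.1562 0.0241 -0.1308; 0.0241 3.0776 1.2666; -0.1308 1.2666 1.5167]
step 4: x^-=[-2.3927, -2.7273, -2.3226]  P^-=[0.4192 0.5156 0.0041; 0.5156 5.0000 2.3283; 0.0041 2.3283 2.1598]  S=[0.7371]  K=[0.5904; 1.2505; 0.4227]  nu=[5.6500]  x^+=[0.9429, 4.3381, 0.0656]  P^+=[0.1623 -0.0285 -0.1798; -0.0285 3.8473 1.9387; -0.1798 1.9387 2.0281]

innov = [5.6500]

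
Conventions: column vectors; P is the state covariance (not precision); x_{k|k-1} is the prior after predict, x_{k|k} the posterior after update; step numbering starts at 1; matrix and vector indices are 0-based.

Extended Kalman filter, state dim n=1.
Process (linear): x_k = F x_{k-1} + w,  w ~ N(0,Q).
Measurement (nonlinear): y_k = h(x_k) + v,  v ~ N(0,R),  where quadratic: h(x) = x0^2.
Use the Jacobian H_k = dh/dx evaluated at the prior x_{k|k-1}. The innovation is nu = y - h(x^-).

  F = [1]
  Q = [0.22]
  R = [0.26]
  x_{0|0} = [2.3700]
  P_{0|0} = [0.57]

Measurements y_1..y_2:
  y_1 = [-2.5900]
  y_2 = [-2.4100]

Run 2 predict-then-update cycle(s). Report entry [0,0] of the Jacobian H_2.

step 1: x^-=[2.3700]  P^-=[0.7900]  H_jac=[4.7400]  S=[18.0094]  K=[0.2079]  nu=[-8.2069]  x^+=[0.6636]  P^+=[0.0114]
step 2: x^-=[0.6636]  P^-=[0.2314]  H_jac=[1.3272]  S=[0.6676]  K=[0.4600]  nu=[-2.8503]  x^+=[-0.6477]  P^+=[0.0901]

H_jac[0,0] = 1.3272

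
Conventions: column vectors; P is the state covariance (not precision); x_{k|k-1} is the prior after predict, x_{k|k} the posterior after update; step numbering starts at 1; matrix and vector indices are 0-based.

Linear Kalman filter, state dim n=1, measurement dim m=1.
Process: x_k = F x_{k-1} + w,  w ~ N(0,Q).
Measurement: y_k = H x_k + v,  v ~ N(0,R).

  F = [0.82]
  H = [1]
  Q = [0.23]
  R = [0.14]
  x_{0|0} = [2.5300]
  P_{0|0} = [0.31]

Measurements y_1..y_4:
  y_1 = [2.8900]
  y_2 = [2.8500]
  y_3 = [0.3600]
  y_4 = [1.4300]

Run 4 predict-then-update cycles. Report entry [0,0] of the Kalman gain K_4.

step 1: x^-=[2.0746]  P^-=[0.4384]  S=[0.5784]  K=[0.7580]  nu=[0.8154]  x^+=[2.6926]  P^+=[0.1061]
step 2: x^-=[2.2080]  P^-=[0.3014]  S=[0.4414]  K=[0.6828]  nu=[0.6420]  x^+=[2.6463]  P^+=[0.0956]
step 3: x^-=[2.1700]  P^-=[0.2943]  S=[0.4343]  K=[0.6776]  nu=[-1.8100]  x^+=[0.9435]  P^+=[0.0949]
step 4: x^-=[0.7737]  P^-=[0.2938]  S=[0.4338]  K=[0.6773]  nu=[0.6563]  x^+=[1.2182]  P^+=[0.0948]

K[0,0] = 0.6773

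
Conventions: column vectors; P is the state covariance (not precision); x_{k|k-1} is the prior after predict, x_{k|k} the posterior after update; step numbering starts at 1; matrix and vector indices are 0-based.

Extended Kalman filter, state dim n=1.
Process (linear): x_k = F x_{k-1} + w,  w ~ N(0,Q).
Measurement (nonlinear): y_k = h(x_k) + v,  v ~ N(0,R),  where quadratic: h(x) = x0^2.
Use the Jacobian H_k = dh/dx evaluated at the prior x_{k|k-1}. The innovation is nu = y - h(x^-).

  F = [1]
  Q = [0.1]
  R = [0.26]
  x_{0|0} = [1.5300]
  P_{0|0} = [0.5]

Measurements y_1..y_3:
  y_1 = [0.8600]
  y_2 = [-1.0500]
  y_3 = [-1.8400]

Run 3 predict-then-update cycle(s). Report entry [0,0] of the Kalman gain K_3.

K[0,0] = 0.3022

step 1: x^-=[1.5300]  P^-=[0.6000]  H_jac=[3.0600]  S=[5.8782]  K=[0.3123]  nu=[-1.4809]  x^+=[1.0675]  P^+=[0.0265]
step 2: x^-=[1.0675]  P^-=[0.1265]  H_jac=[2.1349]  S=[0.8367]  K=[0.3229]  nu=[-2.1895]  x^+=[0.3606]  P^+=[0.0393]
step 3: x^-=[0.3606]  P^-=[0.1393]  H_jac=[0.7211]  S=[0.3325]  K=[0.3022]  nu=[-1.9700]  x^+=[-0.2348]  P^+=[0.1090]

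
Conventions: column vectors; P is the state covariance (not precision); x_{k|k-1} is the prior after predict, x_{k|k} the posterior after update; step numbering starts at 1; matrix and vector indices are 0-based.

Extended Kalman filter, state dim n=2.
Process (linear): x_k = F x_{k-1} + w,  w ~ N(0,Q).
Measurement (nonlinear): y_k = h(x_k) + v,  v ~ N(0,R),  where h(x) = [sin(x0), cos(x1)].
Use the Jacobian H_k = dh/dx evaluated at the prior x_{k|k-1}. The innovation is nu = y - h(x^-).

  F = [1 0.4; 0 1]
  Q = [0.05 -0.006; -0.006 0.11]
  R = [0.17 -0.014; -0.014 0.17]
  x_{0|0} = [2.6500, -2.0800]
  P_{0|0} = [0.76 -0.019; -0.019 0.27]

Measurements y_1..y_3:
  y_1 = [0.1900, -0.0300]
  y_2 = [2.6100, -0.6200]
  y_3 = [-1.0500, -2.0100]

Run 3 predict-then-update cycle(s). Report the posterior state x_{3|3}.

step 1: x^-=[1.8180, -2.0800]  P^-=[0.8380 0.0830; 0.0830 0.3800]  H_jac=[-0.2447 0.0000; 0.0000 0.8731]  S=[0.2202 -0.0317; -0.0317 0.4597]  K=[-0.9177 0.0943; 0.0119 0.7226]  nu=[-0.7796, 0.4575]  x^+=[2.5766, -1.7587]  P^+=[0.6430 0.0331; 0.0331 0.1405]
step 2: x^-=[1.8731, -1.7587]  P^-=[0.7419 0.0833; 0.0833 0.2505]  H_jac=[-0.2977 0.0000; 0.0000 0.9824]  S=[0.2358 -0.0384; -0.0384 0.4118]  K=[-0.9185 0.1131; -0.0081 0.5969]  nu=[1.6554, -0.4332]  x^+=[0.3036, -2.0306]  P^+=[0.5298 0.0327; 0.0327 0.1034]
step 3: x^-=[-0.5086, -2.0306]  P^-=[0.6224 0.0680; 0.0680 0.2134]  H_jac=[0.8734 0.0000; 0.0000 0.8961]  S=[0.6449 0.0392; 0.0392 0.3414]  K=[0.8381 0.0822; 0.0585 0.5535]  nu=[-0.5630, -1.5662]  x^+=[-1.1093, -2.9304]  P^+=[0.1618 0.0025; 0.0025 0.1041]

x_post = [-1.1093, -2.9304]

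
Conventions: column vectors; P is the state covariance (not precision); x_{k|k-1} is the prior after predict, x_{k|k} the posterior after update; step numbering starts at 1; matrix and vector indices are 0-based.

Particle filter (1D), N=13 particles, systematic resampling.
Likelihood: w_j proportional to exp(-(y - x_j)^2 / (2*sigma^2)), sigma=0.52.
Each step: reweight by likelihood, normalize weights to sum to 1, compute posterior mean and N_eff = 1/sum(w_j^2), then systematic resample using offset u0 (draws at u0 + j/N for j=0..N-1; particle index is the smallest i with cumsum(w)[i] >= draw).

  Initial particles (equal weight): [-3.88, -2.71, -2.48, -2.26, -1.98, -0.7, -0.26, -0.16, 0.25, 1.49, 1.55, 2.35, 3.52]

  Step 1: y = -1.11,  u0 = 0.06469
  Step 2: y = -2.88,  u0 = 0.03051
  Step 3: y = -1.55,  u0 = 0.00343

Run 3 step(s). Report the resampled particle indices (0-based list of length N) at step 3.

resampled_idx = [0, 1, 2, 4, 5, 6, 7, 8, 9, 9, 10, 11, 12]

step 1: w=[0.0000, 0.0055, 0.0196, 0.0545, 0.1551, 0.4608, 0.1653, 0.1185, 0.0206, 0.0000, 0.0000, 0.0000, 0.0000]  mean=-0.8733  Neff=3.5507  idx=[3, 4, 4, 5, 5, 5, 5, 5, 5, 6, 6, 7, 8]
step 2: w=[0.5229, 0.2380, 0.2380, 0.0002, 0.0002, 0.0002, 0.0002, 0.0002, 0.0002, 0.0000, 0.0000, 0.0000, 0.0000]  mean=-2.1252  Neff=2.5854  idx=[0, 0, 0, 0, 0, 0, 0, 1, 1, 1, 2, 2, 2]
step 3: w=[0.0561, 0.0561, 0.0561, 0.0561, 0.0561, 0.0561, 0.0561, 0.1012, 0.1012, 0.1012, 0.1012, 0.1012, 0.1012]  mean=-2.0899  Neff=11.9758  idx=[0, 1, 2, 4, 5, 6, 7, 8, 9, 9, 10, 11, 12]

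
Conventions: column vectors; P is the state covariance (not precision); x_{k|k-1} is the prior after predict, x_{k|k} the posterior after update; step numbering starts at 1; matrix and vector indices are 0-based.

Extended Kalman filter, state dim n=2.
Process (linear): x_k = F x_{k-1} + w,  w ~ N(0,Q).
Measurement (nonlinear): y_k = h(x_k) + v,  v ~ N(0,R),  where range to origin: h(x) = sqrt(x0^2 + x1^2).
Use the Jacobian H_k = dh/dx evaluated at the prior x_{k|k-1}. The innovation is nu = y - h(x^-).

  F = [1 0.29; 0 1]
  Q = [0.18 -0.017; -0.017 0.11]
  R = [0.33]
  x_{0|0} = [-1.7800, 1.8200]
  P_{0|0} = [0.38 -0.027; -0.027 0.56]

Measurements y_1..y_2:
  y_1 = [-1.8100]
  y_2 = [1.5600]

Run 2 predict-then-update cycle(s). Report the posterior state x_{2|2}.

step 1: x^-=[-1.2522, 1.8200]  P^-=[0.5914 0.1184; 0.1184 0.6700]  H_jac=[-0.5668 0.8238]  S=[0.8642]  K=[-0.2751; 0.5611]  nu=[-4.0192]  x^+=[-0.1467, -0.4350]  P^+=[0.5261 0.2518; 0.2518 0.3980]
step 2: x^-=[-0.2729, -0.4350]  P^-=[0.8855 0.3502; 0.3502 0.5080]  H_jac=[-0.5314 -0.8471]  S=[1.2598]  K=[-0.6090; -0.4893]  nu=[1.0465]  x^+=[-0.9101, -0.9470]  P^+=[0.4183 -0.0252; -0.0252 0.2064]

x_post = [-0.9101, -0.9470]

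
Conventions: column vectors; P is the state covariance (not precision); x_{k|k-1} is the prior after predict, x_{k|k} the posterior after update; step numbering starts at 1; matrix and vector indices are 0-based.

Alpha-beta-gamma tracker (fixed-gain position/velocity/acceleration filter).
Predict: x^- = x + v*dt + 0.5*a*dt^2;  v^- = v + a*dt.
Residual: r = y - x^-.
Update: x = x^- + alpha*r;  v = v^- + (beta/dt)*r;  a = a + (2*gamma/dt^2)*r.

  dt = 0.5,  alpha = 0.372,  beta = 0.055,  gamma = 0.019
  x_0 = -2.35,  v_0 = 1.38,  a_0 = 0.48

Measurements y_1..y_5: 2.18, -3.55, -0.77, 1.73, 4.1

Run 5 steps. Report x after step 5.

x_post = 3.0823

step 1: x_pred=-1.6000  r=3.7800  x^+=-0.1938  v^+=2.0358  a^+=1.0546
step 2: x_pred=0.9559  r=-4.5059  x^+=-0.7203  v^+=2.0674  a^+=0.3697
step 3: x_pred=0.3596  r=-1.1296  x^+=-0.0606  v^+=2.1280  a^+=0.1980
step 4: x_pred=1.0281  r=0.7019  x^+=1.2892  v^+=2.3042  a^+=0.3046
step 5: x_pred=2.4794  r=1.6206  x^+=3.0823  v^+=2.6348  a^+=0.5510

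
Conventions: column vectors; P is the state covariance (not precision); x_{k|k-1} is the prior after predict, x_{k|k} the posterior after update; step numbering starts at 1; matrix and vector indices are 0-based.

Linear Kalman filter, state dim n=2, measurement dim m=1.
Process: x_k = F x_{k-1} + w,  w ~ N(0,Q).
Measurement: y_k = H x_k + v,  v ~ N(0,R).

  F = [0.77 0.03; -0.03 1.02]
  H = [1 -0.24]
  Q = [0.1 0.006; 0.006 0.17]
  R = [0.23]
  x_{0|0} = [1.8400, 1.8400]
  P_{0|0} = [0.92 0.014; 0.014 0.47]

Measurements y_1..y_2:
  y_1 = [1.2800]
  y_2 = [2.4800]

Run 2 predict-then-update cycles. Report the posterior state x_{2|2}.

step 1: x^-=[1.4720, 1.8216]  P^-=[0.6465 0.0101; 0.0101 0.6590]  S=[0.9096]  K=[0.7081; -0.1627]  nu=[0.2452]  x^+=[1.6456, 1.7817]  P^+=[0.1904 0.1149; 0.1149 0.6349]
step 2: x^-=[1.3206, 1.7680]  P^-=[0.2188 0.1112; 0.1112 0.8237]  S=[0.4429]  K=[0.4338; -0.1953]  nu=[1.5837]  x^+=[2.0076, 1.4587]  P^+=[0.1355 0.1487; 0.1487 0.8068]

x_post = [2.0076, 1.4587]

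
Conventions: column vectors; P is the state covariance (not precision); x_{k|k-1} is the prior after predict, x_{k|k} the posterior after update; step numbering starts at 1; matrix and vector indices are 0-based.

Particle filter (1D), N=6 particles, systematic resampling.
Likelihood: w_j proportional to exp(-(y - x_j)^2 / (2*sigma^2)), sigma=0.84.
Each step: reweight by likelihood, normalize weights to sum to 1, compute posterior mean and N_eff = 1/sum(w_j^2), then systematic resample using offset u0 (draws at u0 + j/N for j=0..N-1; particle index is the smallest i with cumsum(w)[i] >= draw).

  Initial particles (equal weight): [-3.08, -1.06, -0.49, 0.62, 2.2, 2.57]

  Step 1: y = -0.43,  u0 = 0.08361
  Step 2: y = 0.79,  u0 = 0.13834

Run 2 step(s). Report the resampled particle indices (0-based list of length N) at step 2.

resampled_idx = [2, 3, 4, 5, 5, 5]

step 1: w=[0.0031, 0.3391, 0.4481, 0.2057, 0.0033, 0.0008]  mean=-0.4517  Neff=2.7929  idx=[1, 1, 2, 2, 2, 3]
step 2: w=[0.0422, 0.0422, 0.1494, 0.1494, 0.1494, 0.4674]  mean=-0.0193  Neff=3.4604  idx=[2, 3, 4, 5, 5, 5]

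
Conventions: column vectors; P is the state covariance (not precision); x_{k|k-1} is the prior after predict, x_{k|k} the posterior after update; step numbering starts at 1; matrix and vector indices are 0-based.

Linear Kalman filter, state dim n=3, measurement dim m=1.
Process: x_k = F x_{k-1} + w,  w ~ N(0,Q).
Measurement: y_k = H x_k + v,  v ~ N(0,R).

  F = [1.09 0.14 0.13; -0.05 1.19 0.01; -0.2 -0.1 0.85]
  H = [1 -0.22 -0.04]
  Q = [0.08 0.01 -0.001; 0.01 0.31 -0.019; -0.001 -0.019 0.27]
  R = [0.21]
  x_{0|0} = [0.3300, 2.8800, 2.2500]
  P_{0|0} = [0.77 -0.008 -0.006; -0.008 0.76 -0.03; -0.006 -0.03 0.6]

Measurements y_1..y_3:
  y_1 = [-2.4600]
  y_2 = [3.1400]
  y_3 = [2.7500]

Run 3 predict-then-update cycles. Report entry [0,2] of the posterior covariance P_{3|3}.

step 1: x^-=[1.0554, 3.4332, 1.5585]  P^-=[1.0146 0.0804 -0.1207; 0.0804 1.3885 -0.1248; -0.1207 -0.1248 0.7487]  S=[1.2651]  K=[0.7918; -0.1740; -0.0974]  nu=[-2.6978]  x^+=[-1.0808, 3.9025, 1.8212]  P^+=[0.2214 0.2547 -0.0232; 0.2547 1.3502 -0.1463; -0.0232 -0.1463 0.7367]
step 2: x^-=[-0.3950, 4.7162, 1.3739]  P^-=[0.4478 0.5294 -0.0580; 0.5294 2.1889 -0.3773; -0.0580 -0.3773 0.8676]  S=[0.5302]  K=[0.6293; 0.1188; -0.0183]  nu=[4.6275]  x^+=[2.5171, 5.2659, 1.2893]  P^+=[0.2378 0.4898 -0.0519; 0.4898 2.1814 -0.3761; -0.0519 -0.3761 0.8674]
step 3: x^-=[3.6485, 6.1535, 0.0659]  P^-=[0.5411 0.9345 -0.1412; 0.9345 3.3325 -0.7607; -0.1412 -0.7607 1.0292]  S=[0.5007]  K=[0.6813; 0.4629; -0.0301]  nu=[0.4580]  x^+=[3.9604, 6.3655, 0.0521]  P^+=[0.3087 0.7766 -0.1310; 0.7766 3.2252 -0.7538; -0.1310 -0.7538 1.0287]

P_post[0,2] = -0.1310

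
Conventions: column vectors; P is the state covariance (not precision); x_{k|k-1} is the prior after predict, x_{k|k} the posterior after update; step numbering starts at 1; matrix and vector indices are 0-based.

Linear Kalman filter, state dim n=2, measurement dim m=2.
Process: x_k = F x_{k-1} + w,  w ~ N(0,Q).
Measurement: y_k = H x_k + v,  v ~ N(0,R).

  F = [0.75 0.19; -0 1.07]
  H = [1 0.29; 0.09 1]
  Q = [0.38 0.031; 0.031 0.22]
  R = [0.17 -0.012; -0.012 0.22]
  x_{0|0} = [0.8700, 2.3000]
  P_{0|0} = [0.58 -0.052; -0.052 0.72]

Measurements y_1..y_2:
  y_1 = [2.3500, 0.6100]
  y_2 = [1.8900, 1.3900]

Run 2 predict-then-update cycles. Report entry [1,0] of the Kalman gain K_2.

K[1,0] = 0.0500

step 1: x^-=[1.0895, 2.4610]  P^-=[0.7174 0.1356; 0.1356 1.0443]  S=[1.0539 0.4946; 0.4946 1.2946]  K=[0.7865 -0.1458; 0.0403 0.8008]  nu=[0.5468, -1.9491]  x^+=[1.8038, 0.9223]  P^+=[0.1514 -0.0552; -0.0552 0.1806]
step 2: x^-=[1.5281, 0.9869]  P^-=[0.4560 0.0235; 0.0235 0.4268]  S=[0.6755 0.1769; 0.1769 0.6547]  K=[0.7095 -0.0932; 0.0500 0.6416]  nu=[0.0757, 0.2656]  x^+=[1.5571, 1.1611]  P^+=[0.1336 -0.0410; -0.0410 0.1443]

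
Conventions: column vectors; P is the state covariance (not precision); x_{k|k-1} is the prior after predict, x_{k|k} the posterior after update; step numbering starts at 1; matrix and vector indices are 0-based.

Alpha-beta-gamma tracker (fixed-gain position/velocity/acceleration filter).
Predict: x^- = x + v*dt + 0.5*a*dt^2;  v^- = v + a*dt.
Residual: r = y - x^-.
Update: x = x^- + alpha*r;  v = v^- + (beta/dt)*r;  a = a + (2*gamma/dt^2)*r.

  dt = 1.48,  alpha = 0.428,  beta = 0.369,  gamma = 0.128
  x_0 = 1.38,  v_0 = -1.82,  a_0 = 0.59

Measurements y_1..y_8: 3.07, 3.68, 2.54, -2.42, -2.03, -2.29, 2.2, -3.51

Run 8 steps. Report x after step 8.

x_post = -6.9690

step 1: x_pred=-0.6674  r=3.7374  x^+=0.9322  v^+=-0.0150  a^+=1.0268
step 2: x_pred=2.0346  r=1.6454  x^+=2.7388  v^+=1.9149  a^+=1.2191
step 3: x_pred=6.9081  r=-4.3681  x^+=5.0386  v^+=2.6302  a^+=0.7086
step 4: x_pred=9.7072  r=-12.1272  x^+=4.5168  v^+=0.6553  a^+=-0.7088
step 5: x_pred=4.7103  r=-6.7403  x^+=1.8255  v^+=-2.0742  a^+=-1.4965
step 6: x_pred=-2.8834  r=0.5934  x^+=-2.6294  v^+=-4.1411  a^+=-1.4272
step 7: x_pred=-10.3214  r=12.5214  x^+=-4.9622  v^+=-3.1315  a^+=0.0362
step 8: x_pred=-9.5571  r=6.0471  x^+=-6.9690  v^+=-1.5701  a^+=0.7430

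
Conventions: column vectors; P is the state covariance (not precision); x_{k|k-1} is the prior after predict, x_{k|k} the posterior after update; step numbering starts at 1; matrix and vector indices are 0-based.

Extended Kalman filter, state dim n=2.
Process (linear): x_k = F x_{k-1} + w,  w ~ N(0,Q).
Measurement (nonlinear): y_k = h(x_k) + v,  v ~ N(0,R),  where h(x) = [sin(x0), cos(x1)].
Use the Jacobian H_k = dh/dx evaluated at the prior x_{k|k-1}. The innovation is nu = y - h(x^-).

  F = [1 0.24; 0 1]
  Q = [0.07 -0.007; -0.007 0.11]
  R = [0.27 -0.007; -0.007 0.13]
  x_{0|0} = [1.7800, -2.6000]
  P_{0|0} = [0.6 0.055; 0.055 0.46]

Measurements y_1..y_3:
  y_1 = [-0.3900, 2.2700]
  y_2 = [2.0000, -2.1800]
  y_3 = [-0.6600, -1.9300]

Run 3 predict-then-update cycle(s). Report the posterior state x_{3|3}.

x_post = [3.5323, 3.3269]

step 1: x^-=[1.1560, -2.6000]  P^-=[0.7229 0.1584; 0.1584 0.5700]  H_jac=[0.4030 0.0000; 0.0000 0.5155]  S=[0.3874 0.0259; 0.0259 0.2815]  K=[0.7371 0.2223; 0.0956 1.0351]  nu=[-1.3052, 3.1269]  x^+=[0.8889, 0.5120]  P^+=[0.4900 0.0460; 0.0460 0.2597]
step 2: x^-=[1.0117, 0.5120]  P^-=[0.5971 0.1014; 0.1014 0.3697]  H_jac=[0.5304 0.0000; 0.0000 -0.4899]  S=[0.4380 -0.0333; -0.0333 0.2188]  K=[0.7141 -0.1182; 0.0604 -0.8189]  nu=[1.1522, -3.0518]  x^+=[2.1953, 3.0807]  P^+=[0.3651 0.0416; 0.0416 0.2182]
step 3: x^-=[2.9346, 3.0807]  P^-=[0.4676 0.0869; 0.0869 0.3282]  H_jac=[-0.9787 0.0000; 0.0000 -0.0608]  S=[0.7178 -0.0018; -0.0018 0.1312]  K=[-0.6376 -0.0492; -0.1189 -0.1538]  nu=[-0.8655, -0.9319]  x^+=[3.5323, 3.3269]  P^+=[0.1756 0.0317; 0.0317 0.3150]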